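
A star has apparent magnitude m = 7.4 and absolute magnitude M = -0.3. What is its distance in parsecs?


d = 10^((m - M + 5)/5) = 10^((7.4 - -0.3 + 5)/5) = 346.7369

346.7369 pc


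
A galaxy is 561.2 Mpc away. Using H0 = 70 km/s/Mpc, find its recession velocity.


v = H0 * d = 70 * 561.2 = 39284.0

39284.0 km/s


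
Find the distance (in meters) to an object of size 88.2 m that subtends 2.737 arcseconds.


D = size / theta_rad, theta_rad = 2.737 * pi/(180*3600) = 1.327e-05, D = 6.647e+06

6.647e+06 m


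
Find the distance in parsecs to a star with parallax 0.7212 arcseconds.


d = 1/p = 1/0.7212 = 1.3866

1.3866 pc


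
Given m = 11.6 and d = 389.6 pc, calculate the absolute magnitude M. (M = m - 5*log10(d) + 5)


M = m - 5*log10(d) + 5 = 11.6 - 5*log10(389.6) + 5 = 3.6469

3.6469


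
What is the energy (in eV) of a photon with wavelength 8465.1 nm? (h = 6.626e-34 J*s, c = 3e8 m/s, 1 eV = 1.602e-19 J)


E = hc/lambda = 6.626e-34 * 3e8 / 8.465e-06 = 2.348e-20 J = 0.1466 eV

0.1466 eV


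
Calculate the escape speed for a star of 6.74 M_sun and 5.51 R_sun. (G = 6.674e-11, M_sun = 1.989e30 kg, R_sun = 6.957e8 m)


M = 6.74 * 1.989e30 kg = 1.340586e+31 kg; R = 5.51 * 6.957e8 m = 3.833307e+09 m. v_esc = sqrt(2GM/R) = sqrt(2 * 6.674e-11 * 1.340586e+31 / 3.833307e+09) = 683232.6904

683232.6904 m/s


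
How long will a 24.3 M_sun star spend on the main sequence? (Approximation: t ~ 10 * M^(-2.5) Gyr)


t = 10 * M^(-2.5) = 10 * 24.3^(-2.5) = 0.0034

0.0034 Gyr


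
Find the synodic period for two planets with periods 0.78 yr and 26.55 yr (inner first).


1/P_syn = |1/P1 - 1/P2| = |1/0.78 - 1/26.55| => P_syn = 0.8036

0.8036 years


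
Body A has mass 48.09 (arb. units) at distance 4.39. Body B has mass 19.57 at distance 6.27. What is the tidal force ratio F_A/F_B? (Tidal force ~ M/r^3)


Ratio = (M1/r1^3) / (M2/r2^3) = (48.09/4.39^3) / (19.57/6.27^3) = 7.1593

7.1593


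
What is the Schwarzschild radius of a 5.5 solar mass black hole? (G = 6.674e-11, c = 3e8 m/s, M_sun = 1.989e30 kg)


M = 5.5 * 1.989e30 kg = 1.09395e+31 kg. rs = 2GM/c^2 = 2 * 6.674e-11 * 1.09395e+31 / (3e8)^2 = 16224.494

16224.494 m


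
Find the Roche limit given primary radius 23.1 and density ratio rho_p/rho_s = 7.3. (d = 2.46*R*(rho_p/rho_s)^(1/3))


d_Roche = 2.46 * 23.1 * 7.3^(1/3) = 110.2355

110.2355


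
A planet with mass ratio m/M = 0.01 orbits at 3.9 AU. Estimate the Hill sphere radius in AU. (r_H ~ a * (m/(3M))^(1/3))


r_H = a * (m/3M)^(1/3) = 3.9 * (0.01/3)^(1/3) = 0.5826

0.5826 AU


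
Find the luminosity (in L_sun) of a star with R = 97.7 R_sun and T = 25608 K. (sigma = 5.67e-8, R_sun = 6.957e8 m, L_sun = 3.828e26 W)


R = 97.7 * 6.957e8 m = 6.796989e+10 m. L = 4*pi*R^2*sigma*T^4 = 4*pi*(6.796989e+10)^2 * 5.67e-8 * 25608^4 = 1.415561367e+33 W. L/L_sun = 1.415561367e+33 / 3.828e26 = 3.698e+06

3.698e+06 L_sun


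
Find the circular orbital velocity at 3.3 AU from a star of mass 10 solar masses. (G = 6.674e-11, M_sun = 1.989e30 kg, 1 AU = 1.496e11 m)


v = sqrt(GM/r) = sqrt(6.674e-11 * 1.989e+31 / 4.937e+11) = 51854.6522

51854.6522 m/s


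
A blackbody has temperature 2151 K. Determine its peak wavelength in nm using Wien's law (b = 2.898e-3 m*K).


lam_max = b / T = 2.898e-3 / 2151 = 1.347e-06 m = 1347.2803 nm

1347.2803 nm


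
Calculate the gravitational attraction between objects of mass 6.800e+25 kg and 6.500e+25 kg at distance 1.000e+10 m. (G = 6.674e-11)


F = G*m1*m2/r^2 = 6.674e-11 * 6.800e+25 * 6.500e+25 / (1.000e+10)^2 = 6.674e-11 * 4.420e+51 / 1.000e+20 = 2.950e+21

2.950e+21 N


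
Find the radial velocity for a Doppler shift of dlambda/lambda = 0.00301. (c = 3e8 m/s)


v = (dlambda/lambda) * c = 0.00301 * 3e8 = 903000.0

903000.0 m/s


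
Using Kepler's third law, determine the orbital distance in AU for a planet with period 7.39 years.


a = P^(2/3) = 7.39^(2/3) = 3.794

3.794 AU


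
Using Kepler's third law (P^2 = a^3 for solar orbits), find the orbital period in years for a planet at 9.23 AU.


P = a^(3/2) = 9.23^1.5 = 28.0416

28.0416 years


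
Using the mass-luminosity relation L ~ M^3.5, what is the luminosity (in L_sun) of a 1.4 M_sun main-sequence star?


L/L_sun = (M/M_sun)^3.5 = 1.4^3.5 = 3.2467

3.2467 L_sun


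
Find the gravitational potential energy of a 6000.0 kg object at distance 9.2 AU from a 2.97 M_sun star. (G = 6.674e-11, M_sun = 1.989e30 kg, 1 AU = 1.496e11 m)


M = 2.97 * 1.989e30 kg = 5.90733e+30 kg; r = 9.2 AU * 1.496e11 m/AU = 1.37632e+12 m. U = -GM*m/r = -(6.674e-11 * 5.90733e+30 * 6000.0) / 1.37632e+12 = -1.719e+12

-1.719e+12 J


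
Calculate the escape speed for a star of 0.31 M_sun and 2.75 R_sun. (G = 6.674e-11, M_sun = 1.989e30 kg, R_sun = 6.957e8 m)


M = 0.31 * 1.989e30 kg = 6.1659e+29 kg; R = 2.75 * 6.957e8 m = 1.913175e+09 m. v_esc = sqrt(2GM/R) = sqrt(2 * 6.674e-11 * 6.1659e+29 / 1.913175e+09) = 207409.6644

207409.6644 m/s


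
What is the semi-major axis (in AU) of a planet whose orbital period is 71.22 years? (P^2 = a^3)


a = P^(2/3) = 71.22^(2/3) = 17.1818

17.1818 AU


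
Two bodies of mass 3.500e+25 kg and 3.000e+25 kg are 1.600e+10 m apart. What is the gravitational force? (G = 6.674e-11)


F = G*m1*m2/r^2 = 6.674e-11 * 3.500e+25 * 3.000e+25 / (1.600e+10)^2 = 6.674e-11 * 1.050e+51 / 2.560e+20 = 2.737e+20

2.737e+20 N


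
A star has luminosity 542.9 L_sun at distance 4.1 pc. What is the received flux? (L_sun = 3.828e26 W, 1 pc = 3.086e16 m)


F = L / (4*pi*d^2) = 2.078e+29 / (4*pi*(1.265e+17)^2) = 1.033e-06

1.033e-06 W/m^2


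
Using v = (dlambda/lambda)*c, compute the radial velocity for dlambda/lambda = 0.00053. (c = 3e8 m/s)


v = (dlambda/lambda) * c = 0.00053 * 3e8 = 159000.0

159000.0 m/s


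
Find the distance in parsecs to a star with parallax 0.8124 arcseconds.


d = 1/p = 1/0.8124 = 1.2309

1.2309 pc


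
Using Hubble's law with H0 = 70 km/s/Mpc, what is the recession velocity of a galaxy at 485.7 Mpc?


v = H0 * d = 70 * 485.7 = 33999.0

33999.0 km/s


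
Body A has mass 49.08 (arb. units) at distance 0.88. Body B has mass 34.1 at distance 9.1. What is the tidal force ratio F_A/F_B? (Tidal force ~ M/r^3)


Ratio = (M1/r1^3) / (M2/r2^3) = (49.08/0.88^3) / (34.1/9.1^3) = 1591.5722

1591.5722


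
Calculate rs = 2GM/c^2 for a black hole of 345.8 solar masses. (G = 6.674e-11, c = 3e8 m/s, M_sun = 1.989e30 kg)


M = 345.8 * 1.989e30 kg = 6.877962e+32 kg. rs = 2GM/c^2 = 2 * 6.674e-11 * 6.877962e+32 / (3e8)^2 = 1.020e+06

1.020e+06 m


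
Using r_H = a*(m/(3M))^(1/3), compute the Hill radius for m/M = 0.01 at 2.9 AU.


r_H = a * (m/3M)^(1/3) = 2.9 * (0.01/3)^(1/3) = 0.4332

0.4332 AU


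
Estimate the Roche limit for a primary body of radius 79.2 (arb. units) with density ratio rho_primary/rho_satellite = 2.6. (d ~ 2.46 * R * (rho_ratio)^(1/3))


d_Roche = 2.46 * 79.2 * 2.6^(1/3) = 267.9074

267.9074


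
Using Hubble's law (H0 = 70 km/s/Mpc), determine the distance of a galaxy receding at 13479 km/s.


d = v / H0 = 13479 / 70 = 192.5571

192.5571 Mpc


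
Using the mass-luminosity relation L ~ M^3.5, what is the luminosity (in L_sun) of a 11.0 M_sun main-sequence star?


L/L_sun = (M/M_sun)^3.5 = 11.0^3.5 = 4414.4276

4414.4276 L_sun


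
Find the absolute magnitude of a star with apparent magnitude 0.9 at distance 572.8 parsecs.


M = m - 5*log10(d) + 5 = 0.9 - 5*log10(572.8) + 5 = -7.89

-7.89


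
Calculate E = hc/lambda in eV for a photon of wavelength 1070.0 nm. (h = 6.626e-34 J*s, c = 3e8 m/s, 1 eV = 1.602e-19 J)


E = hc/lambda = 6.626e-34 * 3e8 / 1.070e-06 = 1.858e-19 J = 1.1596 eV

1.1596 eV


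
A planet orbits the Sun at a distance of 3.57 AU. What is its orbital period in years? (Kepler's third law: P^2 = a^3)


P = a^(3/2) = 3.57^1.5 = 6.7453

6.7453 years


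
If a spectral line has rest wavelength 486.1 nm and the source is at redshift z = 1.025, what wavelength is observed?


lam_obs = lam_emit * (1 + z) = 486.1 * (1 + 1.025) = 984.3525

984.3525 nm


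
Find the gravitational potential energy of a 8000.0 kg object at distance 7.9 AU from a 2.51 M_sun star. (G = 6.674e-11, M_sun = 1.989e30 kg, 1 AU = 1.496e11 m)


M = 2.51 * 1.989e30 kg = 4.99239e+30 kg; r = 7.9 AU * 1.496e11 m/AU = 1.18184e+12 m. U = -GM*m/r = -(6.674e-11 * 4.99239e+30 * 8000.0) / 1.18184e+12 = -2.255e+12

-2.255e+12 J


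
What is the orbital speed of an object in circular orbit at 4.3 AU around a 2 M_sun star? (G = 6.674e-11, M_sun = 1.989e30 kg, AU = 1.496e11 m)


v = sqrt(GM/r) = sqrt(6.674e-11 * 3.978e+30 / 6.433e+11) = 20315.4041

20315.4041 m/s


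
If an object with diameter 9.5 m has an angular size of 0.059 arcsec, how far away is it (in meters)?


D = size / theta_rad, theta_rad = 0.059 * pi/(180*3600) = 2.860e-07, D = 3.321e+07

3.321e+07 m


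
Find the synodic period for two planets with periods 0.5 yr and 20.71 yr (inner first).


1/P_syn = |1/P1 - 1/P2| = |1/0.5 - 1/20.71| => P_syn = 0.5124

0.5124 years


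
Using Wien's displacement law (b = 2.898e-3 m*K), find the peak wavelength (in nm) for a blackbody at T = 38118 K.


lam_max = b / T = 2.898e-3 / 38118 = 7.603e-08 m = 76.0271 nm

76.0271 nm


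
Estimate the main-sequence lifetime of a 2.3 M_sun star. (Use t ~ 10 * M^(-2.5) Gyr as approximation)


t = 10 * M^(-2.5) = 10 * 2.3^(-2.5) = 1.2465

1.2465 Gyr


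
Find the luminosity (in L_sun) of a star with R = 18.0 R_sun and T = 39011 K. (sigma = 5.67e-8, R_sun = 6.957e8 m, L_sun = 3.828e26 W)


R = 18.0 * 6.957e8 m = 1.25226e+10 m. L = 4*pi*R^2*sigma*T^4 = 4*pi*(1.25226e+10)^2 * 5.67e-8 * 39011^4 = 2.5877974e+32 W. L/L_sun = 2.5877974e+32 / 3.828e26 = 676018.1295

676018.1295 L_sun


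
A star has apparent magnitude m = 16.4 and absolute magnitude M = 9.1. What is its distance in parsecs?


d = 10^((m - M + 5)/5) = 10^((16.4 - 9.1 + 5)/5) = 288.4032

288.4032 pc


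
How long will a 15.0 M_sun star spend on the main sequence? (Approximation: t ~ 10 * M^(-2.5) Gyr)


t = 10 * M^(-2.5) = 10 * 15.0^(-2.5) = 0.0115

0.0115 Gyr


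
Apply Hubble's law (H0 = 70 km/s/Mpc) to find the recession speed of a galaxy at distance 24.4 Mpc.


v = H0 * d = 70 * 24.4 = 1708.0

1708.0 km/s


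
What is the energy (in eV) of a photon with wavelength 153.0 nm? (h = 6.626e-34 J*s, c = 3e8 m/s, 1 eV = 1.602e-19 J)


E = hc/lambda = 6.626e-34 * 3e8 / 1.530e-07 = 1.299e-18 J = 8.11 eV

8.11 eV


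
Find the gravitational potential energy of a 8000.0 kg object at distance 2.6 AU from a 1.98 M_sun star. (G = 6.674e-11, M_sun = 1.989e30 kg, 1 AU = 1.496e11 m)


M = 1.98 * 1.989e30 kg = 3.93822e+30 kg; r = 2.6 AU * 1.496e11 m/AU = 3.8896e+11 m. U = -GM*m/r = -(6.674e-11 * 3.93822e+30 * 8000.0) / 3.8896e+11 = -5.406e+12

-5.406e+12 J


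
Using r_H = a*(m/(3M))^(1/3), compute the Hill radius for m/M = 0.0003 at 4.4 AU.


r_H = a * (m/3M)^(1/3) = 4.4 * (0.0003/3)^(1/3) = 0.2042

0.2042 AU


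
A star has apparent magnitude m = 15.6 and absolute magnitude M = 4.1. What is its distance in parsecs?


d = 10^((m - M + 5)/5) = 10^((15.6 - 4.1 + 5)/5) = 1995.2623

1995.2623 pc


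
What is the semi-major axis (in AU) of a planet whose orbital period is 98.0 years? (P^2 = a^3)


a = P^(2/3) = 98.0^(2/3) = 21.2561

21.2561 AU


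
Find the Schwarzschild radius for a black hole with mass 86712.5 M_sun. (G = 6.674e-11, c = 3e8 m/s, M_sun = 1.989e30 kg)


M = 86712.5 * 1.989e30 kg = 1.724711625e+35 kg. rs = 2GM/c^2 = 2 * 6.674e-11 * 1.724711625e+35 / (3e8)^2 = 2.558e+08

2.558e+08 m


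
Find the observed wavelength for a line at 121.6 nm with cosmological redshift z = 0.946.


lam_obs = lam_emit * (1 + z) = 121.6 * (1 + 0.946) = 236.6336

236.6336 nm


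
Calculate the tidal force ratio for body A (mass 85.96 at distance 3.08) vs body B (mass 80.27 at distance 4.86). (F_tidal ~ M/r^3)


Ratio = (M1/r1^3) / (M2/r2^3) = (85.96/3.08^3) / (80.27/4.86^3) = 4.2073

4.2073


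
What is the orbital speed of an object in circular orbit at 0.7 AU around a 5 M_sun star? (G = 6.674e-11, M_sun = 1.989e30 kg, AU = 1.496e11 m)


v = sqrt(GM/r) = sqrt(6.674e-11 * 9.945e+30 / 1.047e+11) = 79612.393

79612.393 m/s


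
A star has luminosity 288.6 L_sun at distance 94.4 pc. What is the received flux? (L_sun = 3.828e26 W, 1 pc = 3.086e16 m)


F = L / (4*pi*d^2) = 1.105e+29 / (4*pi*(2.913e+18)^2) = 1.036e-09

1.036e-09 W/m^2


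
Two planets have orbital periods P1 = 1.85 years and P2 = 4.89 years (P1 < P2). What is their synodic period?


1/P_syn = |1/P1 - 1/P2| = |1/1.85 - 1/4.89| => P_syn = 2.9758

2.9758 years


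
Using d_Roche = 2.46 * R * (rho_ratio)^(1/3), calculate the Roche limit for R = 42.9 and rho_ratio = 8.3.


d_Roche = 2.46 * 42.9 * 8.3^(1/3) = 213.674

213.674


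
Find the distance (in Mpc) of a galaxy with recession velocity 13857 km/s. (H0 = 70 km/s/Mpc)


d = v / H0 = 13857 / 70 = 197.9571

197.9571 Mpc


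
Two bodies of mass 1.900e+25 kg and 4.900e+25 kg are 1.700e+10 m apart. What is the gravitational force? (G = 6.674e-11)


F = G*m1*m2/r^2 = 6.674e-11 * 1.900e+25 * 4.900e+25 / (1.700e+10)^2 = 6.674e-11 * 9.310e+50 / 2.890e+20 = 2.150e+20

2.150e+20 N


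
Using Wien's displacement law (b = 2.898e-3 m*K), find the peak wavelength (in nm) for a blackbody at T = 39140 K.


lam_max = b / T = 2.898e-3 / 39140 = 7.404e-08 m = 74.0419 nm

74.0419 nm


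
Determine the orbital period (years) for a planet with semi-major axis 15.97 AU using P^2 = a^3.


P = a^(3/2) = 15.97^1.5 = 63.8201

63.8201 years


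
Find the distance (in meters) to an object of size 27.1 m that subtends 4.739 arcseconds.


D = size / theta_rad, theta_rad = 4.739 * pi/(180*3600) = 2.298e-05, D = 1.180e+06

1.180e+06 m


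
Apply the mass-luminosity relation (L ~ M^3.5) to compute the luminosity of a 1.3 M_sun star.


L/L_sun = (M/M_sun)^3.5 = 1.3^3.5 = 2.505

2.505 L_sun


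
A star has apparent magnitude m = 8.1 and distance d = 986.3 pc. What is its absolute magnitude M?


M = m - 5*log10(d) + 5 = 8.1 - 5*log10(986.3) + 5 = -1.87

-1.87


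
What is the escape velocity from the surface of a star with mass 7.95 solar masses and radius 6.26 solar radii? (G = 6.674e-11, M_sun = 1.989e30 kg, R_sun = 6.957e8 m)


M = 7.95 * 1.989e30 kg = 1.581255e+31 kg; R = 6.26 * 6.957e8 m = 4.355082e+09 m. v_esc = sqrt(2GM/R) = sqrt(2 * 6.674e-11 * 1.581255e+31 / 4.355082e+09) = 696162.9184

696162.9184 m/s


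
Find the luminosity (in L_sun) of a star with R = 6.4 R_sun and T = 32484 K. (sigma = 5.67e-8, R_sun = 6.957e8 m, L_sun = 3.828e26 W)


R = 6.4 * 6.957e8 m = 4.45248e+09 m. L = 4*pi*R^2*sigma*T^4 = 4*pi*(4.45248e+09)^2 * 5.67e-8 * 32484^4 = 1.572805014e+31 W. L/L_sun = 1.572805014e+31 / 3.828e26 = 41086.8603

41086.8603 L_sun


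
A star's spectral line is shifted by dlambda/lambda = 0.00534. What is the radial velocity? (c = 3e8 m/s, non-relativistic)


v = (dlambda/lambda) * c = 0.00534 * 3e8 = 1.602e+06

1.602e+06 m/s


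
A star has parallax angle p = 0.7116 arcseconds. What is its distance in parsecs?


d = 1/p = 1/0.7116 = 1.4053

1.4053 pc


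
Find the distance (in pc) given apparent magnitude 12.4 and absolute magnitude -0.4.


d = 10^((m - M + 5)/5) = 10^((12.4 - -0.4 + 5)/5) = 3630.7805

3630.7805 pc


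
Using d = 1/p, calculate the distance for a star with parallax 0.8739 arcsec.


d = 1/p = 1/0.8739 = 1.1443

1.1443 pc


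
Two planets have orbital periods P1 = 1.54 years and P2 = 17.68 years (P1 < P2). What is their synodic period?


1/P_syn = |1/P1 - 1/P2| = |1/1.54 - 1/17.68| => P_syn = 1.6869

1.6869 years


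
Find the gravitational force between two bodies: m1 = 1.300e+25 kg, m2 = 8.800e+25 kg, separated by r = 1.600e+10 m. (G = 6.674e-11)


F = G*m1*m2/r^2 = 6.674e-11 * 1.300e+25 * 8.800e+25 / (1.600e+10)^2 = 6.674e-11 * 1.144e+51 / 2.560e+20 = 2.982e+20

2.982e+20 N


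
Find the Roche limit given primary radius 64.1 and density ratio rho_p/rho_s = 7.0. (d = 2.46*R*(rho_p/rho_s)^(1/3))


d_Roche = 2.46 * 64.1 * 7.0^(1/3) = 301.6425

301.6425


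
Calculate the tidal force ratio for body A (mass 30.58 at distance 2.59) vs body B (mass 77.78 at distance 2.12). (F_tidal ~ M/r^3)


Ratio = (M1/r1^3) / (M2/r2^3) = (30.58/2.59^3) / (77.78/2.12^3) = 0.2156

0.2156


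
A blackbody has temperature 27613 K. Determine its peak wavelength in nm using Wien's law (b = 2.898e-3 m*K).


lam_max = b / T = 2.898e-3 / 27613 = 1.050e-07 m = 104.9506 nm

104.9506 nm


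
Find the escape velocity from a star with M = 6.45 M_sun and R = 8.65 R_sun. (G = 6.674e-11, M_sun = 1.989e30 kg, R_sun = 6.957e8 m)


M = 6.45 * 1.989e30 kg = 1.282905e+31 kg; R = 8.65 * 6.957e8 m = 6.017805e+09 m. v_esc = sqrt(2GM/R) = sqrt(2 * 6.674e-11 * 1.282905e+31 / 6.017805e+09) = 533440.8774

533440.8774 m/s


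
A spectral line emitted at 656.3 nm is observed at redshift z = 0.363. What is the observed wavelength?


lam_obs = lam_emit * (1 + z) = 656.3 * (1 + 0.363) = 894.5369

894.5369 nm


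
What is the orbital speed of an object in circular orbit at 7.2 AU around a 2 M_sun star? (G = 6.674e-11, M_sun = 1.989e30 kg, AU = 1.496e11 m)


v = sqrt(GM/r) = sqrt(6.674e-11 * 3.978e+30 / 1.077e+12) = 15699.7756

15699.7756 m/s


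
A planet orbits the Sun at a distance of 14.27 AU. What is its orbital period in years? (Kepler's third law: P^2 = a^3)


P = a^(3/2) = 14.27^1.5 = 53.9059

53.9059 years


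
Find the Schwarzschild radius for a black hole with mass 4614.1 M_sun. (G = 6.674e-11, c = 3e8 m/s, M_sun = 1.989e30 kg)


M = 4614.1 * 1.989e30 kg = 9.1774449e+33 kg. rs = 2GM/c^2 = 2 * 6.674e-11 * 9.1774449e+33 / (3e8)^2 = 1.361e+07

1.361e+07 m


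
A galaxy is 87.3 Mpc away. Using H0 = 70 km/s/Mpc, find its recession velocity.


v = H0 * d = 70 * 87.3 = 6111.0

6111.0 km/s


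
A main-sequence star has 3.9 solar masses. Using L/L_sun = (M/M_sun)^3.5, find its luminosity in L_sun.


L/L_sun = (M/M_sun)^3.5 = 3.9^3.5 = 117.1456

117.1456 L_sun


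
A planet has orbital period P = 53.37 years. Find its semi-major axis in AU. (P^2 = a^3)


a = P^(2/3) = 53.37^(2/3) = 14.1753

14.1753 AU


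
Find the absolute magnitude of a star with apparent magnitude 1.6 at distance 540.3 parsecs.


M = m - 5*log10(d) + 5 = 1.6 - 5*log10(540.3) + 5 = -7.0632

-7.0632


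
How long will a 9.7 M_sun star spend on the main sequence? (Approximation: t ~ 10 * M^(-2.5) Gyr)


t = 10 * M^(-2.5) = 10 * 9.7^(-2.5) = 0.0341

0.0341 Gyr


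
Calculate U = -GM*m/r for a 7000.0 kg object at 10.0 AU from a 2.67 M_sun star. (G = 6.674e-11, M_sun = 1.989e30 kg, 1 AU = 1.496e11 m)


M = 2.67 * 1.989e30 kg = 5.31063e+30 kg; r = 10.0 AU * 1.496e11 m/AU = 1.496e+12 m. U = -GM*m/r = -(6.674e-11 * 5.31063e+30 * 7000.0) / 1.496e+12 = -1.658e+12

-1.658e+12 J


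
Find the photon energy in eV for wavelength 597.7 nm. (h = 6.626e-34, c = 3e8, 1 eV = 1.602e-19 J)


E = hc/lambda = 6.626e-34 * 3e8 / 5.977e-07 = 3.326e-19 J = 2.076 eV

2.076 eV


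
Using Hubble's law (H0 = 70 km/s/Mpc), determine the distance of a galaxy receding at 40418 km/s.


d = v / H0 = 40418 / 70 = 577.4

577.4 Mpc


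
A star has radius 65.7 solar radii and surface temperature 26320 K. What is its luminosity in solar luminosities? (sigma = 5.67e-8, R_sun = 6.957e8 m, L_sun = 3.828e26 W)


R = 65.7 * 6.957e8 m = 4.570749e+10 m. L = 4*pi*R^2*sigma*T^4 = 4*pi*(4.570749e+10)^2 * 5.67e-8 * 26320^4 = 7.143502623e+32 W. L/L_sun = 7.143502623e+32 / 3.828e26 = 1.866e+06

1.866e+06 L_sun


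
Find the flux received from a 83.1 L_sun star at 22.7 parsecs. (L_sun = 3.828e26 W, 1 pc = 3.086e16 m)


F = L / (4*pi*d^2) = 3.181e+28 / (4*pi*(7.005e+17)^2) = 5.158e-09

5.158e-09 W/m^2


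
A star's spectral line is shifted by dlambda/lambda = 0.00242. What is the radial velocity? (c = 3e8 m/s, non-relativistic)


v = (dlambda/lambda) * c = 0.00242 * 3e8 = 726000.0

726000.0 m/s


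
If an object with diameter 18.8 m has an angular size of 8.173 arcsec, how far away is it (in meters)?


D = size / theta_rad, theta_rad = 8.173 * pi/(180*3600) = 3.962e-05, D = 474462.0528

474462.0528 m


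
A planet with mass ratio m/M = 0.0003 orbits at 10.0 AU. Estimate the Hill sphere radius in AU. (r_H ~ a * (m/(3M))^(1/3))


r_H = a * (m/3M)^(1/3) = 10.0 * (0.0003/3)^(1/3) = 0.4642

0.4642 AU


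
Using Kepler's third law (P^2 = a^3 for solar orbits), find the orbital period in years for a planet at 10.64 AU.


P = a^(3/2) = 10.64^1.5 = 34.7066

34.7066 years


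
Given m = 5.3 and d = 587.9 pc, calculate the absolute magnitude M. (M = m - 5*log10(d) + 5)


M = m - 5*log10(d) + 5 = 5.3 - 5*log10(587.9) + 5 = -3.5465

-3.5465


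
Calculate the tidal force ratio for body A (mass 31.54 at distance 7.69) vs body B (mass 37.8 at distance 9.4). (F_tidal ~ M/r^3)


Ratio = (M1/r1^3) / (M2/r2^3) = (31.54/7.69^3) / (37.8/9.4^3) = 1.524

1.524


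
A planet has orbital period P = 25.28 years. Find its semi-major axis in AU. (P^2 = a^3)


a = P^(2/3) = 25.28^(2/3) = 8.6136

8.6136 AU


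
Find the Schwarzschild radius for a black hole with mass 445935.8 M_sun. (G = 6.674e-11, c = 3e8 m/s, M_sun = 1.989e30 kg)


M = 445935.8 * 1.989e30 kg = 8.869663062e+35 kg. rs = 2GM/c^2 = 2 * 6.674e-11 * 8.869663062e+35 / (3e8)^2 = 1.315e+09

1.315e+09 m


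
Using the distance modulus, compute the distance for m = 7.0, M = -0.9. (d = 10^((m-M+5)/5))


d = 10^((m - M + 5)/5) = 10^((7.0 - -0.9 + 5)/5) = 380.1894

380.1894 pc


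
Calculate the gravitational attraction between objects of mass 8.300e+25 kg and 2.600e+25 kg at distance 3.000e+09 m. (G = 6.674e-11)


F = G*m1*m2/r^2 = 6.674e-11 * 8.300e+25 * 2.600e+25 / (3.000e+09)^2 = 6.674e-11 * 2.158e+51 / 9.000e+18 = 1.600e+22

1.600e+22 N


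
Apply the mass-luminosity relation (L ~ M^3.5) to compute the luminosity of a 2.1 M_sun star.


L/L_sun = (M/M_sun)^3.5 = 2.1^3.5 = 13.4205

13.4205 L_sun


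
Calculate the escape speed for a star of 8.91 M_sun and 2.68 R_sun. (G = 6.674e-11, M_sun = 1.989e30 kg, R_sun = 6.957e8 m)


M = 8.91 * 1.989e30 kg = 1.772199e+31 kg; R = 2.68 * 6.957e8 m = 1.864476e+09 m. v_esc = sqrt(2GM/R) = sqrt(2 * 6.674e-11 * 1.772199e+31 / 1.864476e+09) = 1.126e+06

1.126e+06 m/s


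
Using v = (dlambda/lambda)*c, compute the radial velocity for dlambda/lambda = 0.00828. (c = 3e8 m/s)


v = (dlambda/lambda) * c = 0.00828 * 3e8 = 2.484e+06

2.484e+06 m/s


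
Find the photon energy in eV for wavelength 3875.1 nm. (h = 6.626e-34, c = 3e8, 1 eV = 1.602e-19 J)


E = hc/lambda = 6.626e-34 * 3e8 / 3.875e-06 = 5.130e-20 J = 0.3202 eV

0.3202 eV


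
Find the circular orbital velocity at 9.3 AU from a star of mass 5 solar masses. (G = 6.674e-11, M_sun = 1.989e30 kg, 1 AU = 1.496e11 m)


v = sqrt(GM/r) = sqrt(6.674e-11 * 9.945e+30 / 1.391e+12) = 21841.7898

21841.7898 m/s


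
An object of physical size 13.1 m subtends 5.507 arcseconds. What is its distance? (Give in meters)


D = size / theta_rad, theta_rad = 5.507 * pi/(180*3600) = 2.670e-05, D = 490660.7884

490660.7884 m


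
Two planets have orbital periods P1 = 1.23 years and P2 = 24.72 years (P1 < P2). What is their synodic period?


1/P_syn = |1/P1 - 1/P2| = |1/1.23 - 1/24.72| => P_syn = 1.2944

1.2944 years


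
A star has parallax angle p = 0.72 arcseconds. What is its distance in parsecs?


d = 1/p = 1/0.72 = 1.3889

1.3889 pc


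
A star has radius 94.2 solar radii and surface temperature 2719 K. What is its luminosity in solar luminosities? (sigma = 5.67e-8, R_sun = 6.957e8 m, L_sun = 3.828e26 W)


R = 94.2 * 6.957e8 m = 6.553494e+10 m. L = 4*pi*R^2*sigma*T^4 = 4*pi*(6.553494e+10)^2 * 5.67e-8 * 2719^4 = 1.672536351e+29 W. L/L_sun = 1.672536351e+29 / 3.828e26 = 436.9217

436.9217 L_sun


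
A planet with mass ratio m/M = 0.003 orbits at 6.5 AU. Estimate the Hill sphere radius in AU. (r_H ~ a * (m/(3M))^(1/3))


r_H = a * (m/3M)^(1/3) = 6.5 * (0.003/3)^(1/3) = 0.65

0.65 AU


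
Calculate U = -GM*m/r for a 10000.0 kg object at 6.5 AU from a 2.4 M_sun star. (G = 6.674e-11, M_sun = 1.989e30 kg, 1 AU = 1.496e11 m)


M = 2.4 * 1.989e30 kg = 4.7736e+30 kg; r = 6.5 AU * 1.496e11 m/AU = 9.724e+11 m. U = -GM*m/r = -(6.674e-11 * 4.7736e+30 * 10000.0) / 9.724e+11 = -3.276e+12

-3.276e+12 J


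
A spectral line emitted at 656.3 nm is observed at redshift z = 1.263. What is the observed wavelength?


lam_obs = lam_emit * (1 + z) = 656.3 * (1 + 1.263) = 1485.2069

1485.2069 nm


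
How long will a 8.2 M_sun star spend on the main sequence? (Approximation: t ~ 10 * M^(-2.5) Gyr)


t = 10 * M^(-2.5) = 10 * 8.2^(-2.5) = 0.0519

0.0519 Gyr


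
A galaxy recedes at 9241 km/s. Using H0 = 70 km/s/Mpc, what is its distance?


d = v / H0 = 9241 / 70 = 132.0143

132.0143 Mpc


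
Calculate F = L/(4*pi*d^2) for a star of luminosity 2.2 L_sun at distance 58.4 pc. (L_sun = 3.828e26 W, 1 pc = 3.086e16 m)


F = L / (4*pi*d^2) = 8.422e+26 / (4*pi*(1.802e+18)^2) = 2.063e-11

2.063e-11 W/m^2


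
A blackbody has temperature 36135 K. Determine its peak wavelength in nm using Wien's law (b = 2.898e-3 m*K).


lam_max = b / T = 2.898e-3 / 36135 = 8.020e-08 m = 80.1993 nm

80.1993 nm


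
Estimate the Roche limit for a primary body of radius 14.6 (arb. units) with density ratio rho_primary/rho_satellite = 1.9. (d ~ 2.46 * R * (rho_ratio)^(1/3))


d_Roche = 2.46 * 14.6 * 1.9^(1/3) = 44.4842

44.4842


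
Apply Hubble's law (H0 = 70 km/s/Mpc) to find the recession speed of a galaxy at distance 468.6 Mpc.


v = H0 * d = 70 * 468.6 = 32802.0

32802.0 km/s


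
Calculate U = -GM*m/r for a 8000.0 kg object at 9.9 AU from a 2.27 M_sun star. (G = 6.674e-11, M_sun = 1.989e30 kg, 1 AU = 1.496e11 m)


M = 2.27 * 1.989e30 kg = 4.51503e+30 kg; r = 9.9 AU * 1.496e11 m/AU = 1.48104e+12 m. U = -GM*m/r = -(6.674e-11 * 4.51503e+30 * 8000.0) / 1.48104e+12 = -1.628e+12

-1.628e+12 J


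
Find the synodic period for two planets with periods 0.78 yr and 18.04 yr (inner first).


1/P_syn = |1/P1 - 1/P2| = |1/0.78 - 1/18.04| => P_syn = 0.8152

0.8152 years


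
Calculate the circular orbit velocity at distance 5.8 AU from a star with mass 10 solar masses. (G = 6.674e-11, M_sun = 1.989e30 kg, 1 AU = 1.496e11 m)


v = sqrt(GM/r) = sqrt(6.674e-11 * 1.989e+31 / 8.677e+11) = 39113.862

39113.862 m/s


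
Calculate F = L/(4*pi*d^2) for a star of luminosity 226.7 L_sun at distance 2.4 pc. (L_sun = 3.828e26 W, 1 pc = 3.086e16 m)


F = L / (4*pi*d^2) = 8.678e+28 / (4*pi*(7.406e+16)^2) = 1.259e-06

1.259e-06 W/m^2


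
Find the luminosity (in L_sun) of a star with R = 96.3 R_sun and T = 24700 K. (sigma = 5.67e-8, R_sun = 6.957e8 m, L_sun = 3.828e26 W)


R = 96.3 * 6.957e8 m = 6.699591e+10 m. L = 4*pi*R^2*sigma*T^4 = 4*pi*(6.699591e+10)^2 * 5.67e-8 * 24700^4 = 1.190357238e+33 W. L/L_sun = 1.190357238e+33 / 3.828e26 = 3.110e+06

3.110e+06 L_sun


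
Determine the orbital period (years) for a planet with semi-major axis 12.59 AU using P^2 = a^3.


P = a^(3/2) = 12.59^1.5 = 44.6723

44.6723 years


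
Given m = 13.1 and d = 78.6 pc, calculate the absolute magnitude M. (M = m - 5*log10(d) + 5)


M = m - 5*log10(d) + 5 = 13.1 - 5*log10(78.6) + 5 = 8.6229

8.6229


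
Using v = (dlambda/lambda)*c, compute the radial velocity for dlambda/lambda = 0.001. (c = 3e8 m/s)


v = (dlambda/lambda) * c = 0.001 * 3e8 = 300000.0

300000.0 m/s


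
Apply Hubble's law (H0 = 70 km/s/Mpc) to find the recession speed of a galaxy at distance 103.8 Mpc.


v = H0 * d = 70 * 103.8 = 7266.0

7266.0 km/s


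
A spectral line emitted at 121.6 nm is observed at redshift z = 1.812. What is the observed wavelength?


lam_obs = lam_emit * (1 + z) = 121.6 * (1 + 1.812) = 341.9392

341.9392 nm


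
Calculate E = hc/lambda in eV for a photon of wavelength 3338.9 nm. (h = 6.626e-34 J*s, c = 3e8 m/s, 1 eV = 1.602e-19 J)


E = hc/lambda = 6.626e-34 * 3e8 / 3.339e-06 = 5.953e-20 J = 0.3716 eV

0.3716 eV


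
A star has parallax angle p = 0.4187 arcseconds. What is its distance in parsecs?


d = 1/p = 1/0.4187 = 2.3883

2.3883 pc


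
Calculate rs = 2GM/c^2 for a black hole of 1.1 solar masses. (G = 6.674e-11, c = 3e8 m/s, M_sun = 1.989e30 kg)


M = 1.1 * 1.989e30 kg = 2.1879e+30 kg. rs = 2GM/c^2 = 2 * 6.674e-11 * 2.1879e+30 / (3e8)^2 = 3244.8988

3244.8988 m


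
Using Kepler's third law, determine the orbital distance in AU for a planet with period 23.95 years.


a = P^(2/3) = 23.95^(2/3) = 8.3088

8.3088 AU


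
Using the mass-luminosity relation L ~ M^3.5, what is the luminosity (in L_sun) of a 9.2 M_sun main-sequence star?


L/L_sun = (M/M_sun)^3.5 = 9.2^3.5 = 2361.8776

2361.8776 L_sun


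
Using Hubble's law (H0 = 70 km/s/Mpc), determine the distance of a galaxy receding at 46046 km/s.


d = v / H0 = 46046 / 70 = 657.8

657.8 Mpc


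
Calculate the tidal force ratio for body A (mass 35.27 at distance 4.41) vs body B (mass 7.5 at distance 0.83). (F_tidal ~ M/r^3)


Ratio = (M1/r1^3) / (M2/r2^3) = (35.27/4.41^3) / (7.5/0.83^3) = 0.0314

0.0314


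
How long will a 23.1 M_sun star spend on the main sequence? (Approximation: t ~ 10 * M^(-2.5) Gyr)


t = 10 * M^(-2.5) = 10 * 23.1^(-2.5) = 0.0039

0.0039 Gyr


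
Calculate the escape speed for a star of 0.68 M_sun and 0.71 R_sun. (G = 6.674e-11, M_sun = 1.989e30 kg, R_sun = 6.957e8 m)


M = 0.68 * 1.989e30 kg = 1.35252e+30 kg; R = 0.71 * 6.957e8 m = 4.93947e+08 m. v_esc = sqrt(2GM/R) = sqrt(2 * 6.674e-11 * 1.35252e+30 / 4.93947e+08) = 604560.5034

604560.5034 m/s


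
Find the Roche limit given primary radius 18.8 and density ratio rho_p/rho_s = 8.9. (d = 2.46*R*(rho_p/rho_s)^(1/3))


d_Roche = 2.46 * 18.8 * 8.9^(1/3) = 95.8421

95.8421


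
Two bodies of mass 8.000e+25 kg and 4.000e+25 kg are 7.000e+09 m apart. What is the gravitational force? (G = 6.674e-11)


F = G*m1*m2/r^2 = 6.674e-11 * 8.000e+25 * 4.000e+25 / (7.000e+09)^2 = 6.674e-11 * 3.200e+51 / 4.900e+19 = 4.359e+21

4.359e+21 N


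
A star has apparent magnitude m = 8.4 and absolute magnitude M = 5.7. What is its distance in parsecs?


d = 10^((m - M + 5)/5) = 10^((8.4 - 5.7 + 5)/5) = 34.6737

34.6737 pc


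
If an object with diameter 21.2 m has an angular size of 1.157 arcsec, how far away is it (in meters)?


D = size / theta_rad, theta_rad = 1.157 * pi/(180*3600) = 5.609e-06, D = 3.779e+06

3.779e+06 m


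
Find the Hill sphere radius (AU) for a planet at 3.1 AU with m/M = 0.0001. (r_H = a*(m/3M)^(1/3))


r_H = a * (m/3M)^(1/3) = 3.1 * (0.0001/3)^(1/3) = 0.0998

0.0998 AU


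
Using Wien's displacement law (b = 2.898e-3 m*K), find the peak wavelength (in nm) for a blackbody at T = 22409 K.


lam_max = b / T = 2.898e-3 / 22409 = 1.293e-07 m = 129.323 nm

129.323 nm


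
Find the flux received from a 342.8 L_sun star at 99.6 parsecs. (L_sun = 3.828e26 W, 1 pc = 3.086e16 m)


F = L / (4*pi*d^2) = 1.312e+29 / (4*pi*(3.074e+18)^2) = 1.105e-09

1.105e-09 W/m^2


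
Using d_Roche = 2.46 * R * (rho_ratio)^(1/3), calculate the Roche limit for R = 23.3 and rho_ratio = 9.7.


d_Roche = 2.46 * 23.3 * 9.7^(1/3) = 122.2404

122.2404


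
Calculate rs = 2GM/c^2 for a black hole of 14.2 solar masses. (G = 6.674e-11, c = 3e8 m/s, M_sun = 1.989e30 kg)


M = 14.2 * 1.989e30 kg = 2.82438e+31 kg. rs = 2GM/c^2 = 2 * 6.674e-11 * 2.82438e+31 / (3e8)^2 = 41888.6936

41888.6936 m


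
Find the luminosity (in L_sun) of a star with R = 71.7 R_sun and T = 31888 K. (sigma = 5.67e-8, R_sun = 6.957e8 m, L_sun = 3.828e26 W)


R = 71.7 * 6.957e8 m = 4.988169e+10 m. L = 4*pi*R^2*sigma*T^4 = 4*pi*(4.988169e+10)^2 * 5.67e-8 * 31888^4 = 1.83309244e+33 W. L/L_sun = 1.83309244e+33 / 3.828e26 = 4.789e+06

4.789e+06 L_sun


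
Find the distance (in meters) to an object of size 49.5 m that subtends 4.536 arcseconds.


D = size / theta_rad, theta_rad = 4.536 * pi/(180*3600) = 2.199e-05, D = 2.251e+06

2.251e+06 m


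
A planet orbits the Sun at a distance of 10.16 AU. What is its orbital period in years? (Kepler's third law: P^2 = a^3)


P = a^(3/2) = 10.16^1.5 = 32.3848

32.3848 years


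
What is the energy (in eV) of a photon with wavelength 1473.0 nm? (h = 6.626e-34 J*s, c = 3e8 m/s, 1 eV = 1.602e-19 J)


E = hc/lambda = 6.626e-34 * 3e8 / 1.473e-06 = 1.349e-19 J = 0.8424 eV

0.8424 eV


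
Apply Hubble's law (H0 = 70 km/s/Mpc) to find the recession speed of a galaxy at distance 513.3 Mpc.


v = H0 * d = 70 * 513.3 = 35931.0

35931.0 km/s


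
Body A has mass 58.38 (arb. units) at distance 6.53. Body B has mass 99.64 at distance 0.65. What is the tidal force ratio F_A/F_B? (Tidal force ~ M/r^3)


Ratio = (M1/r1^3) / (M2/r2^3) = (58.38/6.53^3) / (99.64/0.65^3) = 5.779e-04

5.779e-04


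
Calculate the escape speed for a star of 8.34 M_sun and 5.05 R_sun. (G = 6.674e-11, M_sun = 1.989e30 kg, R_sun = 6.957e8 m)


M = 8.34 * 1.989e30 kg = 1.658826e+31 kg; R = 5.05 * 6.957e8 m = 3.513285e+09 m. v_esc = sqrt(2GM/R) = sqrt(2 * 6.674e-11 * 1.658826e+31 / 3.513285e+09) = 793874.4505

793874.4505 m/s


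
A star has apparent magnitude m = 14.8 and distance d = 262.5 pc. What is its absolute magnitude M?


M = m - 5*log10(d) + 5 = 14.8 - 5*log10(262.5) + 5 = 7.7044

7.7044


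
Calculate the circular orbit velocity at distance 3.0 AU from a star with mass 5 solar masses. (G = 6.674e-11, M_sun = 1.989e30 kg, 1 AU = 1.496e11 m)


v = sqrt(GM/r) = sqrt(6.674e-11 * 9.945e+30 / 4.488e+11) = 38456.4393

38456.4393 m/s


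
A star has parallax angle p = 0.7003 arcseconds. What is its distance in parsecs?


d = 1/p = 1/0.7003 = 1.428

1.428 pc


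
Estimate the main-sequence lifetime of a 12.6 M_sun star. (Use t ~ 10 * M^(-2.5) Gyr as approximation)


t = 10 * M^(-2.5) = 10 * 12.6^(-2.5) = 0.0177

0.0177 Gyr


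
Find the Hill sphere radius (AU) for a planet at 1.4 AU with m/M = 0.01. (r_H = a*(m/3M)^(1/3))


r_H = a * (m/3M)^(1/3) = 1.4 * (0.01/3)^(1/3) = 0.2091

0.2091 AU


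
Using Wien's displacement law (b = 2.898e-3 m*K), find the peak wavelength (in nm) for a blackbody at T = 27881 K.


lam_max = b / T = 2.898e-3 / 27881 = 1.039e-07 m = 103.9418 nm

103.9418 nm


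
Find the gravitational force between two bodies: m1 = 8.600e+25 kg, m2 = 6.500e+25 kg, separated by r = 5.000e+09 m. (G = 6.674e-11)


F = G*m1*m2/r^2 = 6.674e-11 * 8.600e+25 * 6.500e+25 / (5.000e+09)^2 = 6.674e-11 * 5.590e+51 / 2.500e+19 = 1.492e+22

1.492e+22 N


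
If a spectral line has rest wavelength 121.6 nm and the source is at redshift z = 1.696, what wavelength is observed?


lam_obs = lam_emit * (1 + z) = 121.6 * (1 + 1.696) = 327.8336

327.8336 nm


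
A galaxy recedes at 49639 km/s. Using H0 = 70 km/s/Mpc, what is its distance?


d = v / H0 = 49639 / 70 = 709.1286

709.1286 Mpc


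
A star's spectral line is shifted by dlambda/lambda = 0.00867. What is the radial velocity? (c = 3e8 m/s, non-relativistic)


v = (dlambda/lambda) * c = 0.00867 * 3e8 = 2.601e+06

2.601e+06 m/s


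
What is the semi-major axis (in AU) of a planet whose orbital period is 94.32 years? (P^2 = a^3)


a = P^(2/3) = 94.32^(2/3) = 20.7206

20.7206 AU


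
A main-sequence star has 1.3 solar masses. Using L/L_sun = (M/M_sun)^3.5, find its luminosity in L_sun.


L/L_sun = (M/M_sun)^3.5 = 1.3^3.5 = 2.505

2.505 L_sun


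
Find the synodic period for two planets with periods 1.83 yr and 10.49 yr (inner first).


1/P_syn = |1/P1 - 1/P2| = |1/1.83 - 1/10.49| => P_syn = 2.2167

2.2167 years


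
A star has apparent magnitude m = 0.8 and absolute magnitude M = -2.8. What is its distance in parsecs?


d = 10^((m - M + 5)/5) = 10^((0.8 - -2.8 + 5)/5) = 52.4807

52.4807 pc


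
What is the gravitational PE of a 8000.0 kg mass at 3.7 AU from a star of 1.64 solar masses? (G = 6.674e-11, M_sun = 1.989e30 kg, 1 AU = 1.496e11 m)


M = 1.64 * 1.989e30 kg = 3.26196e+30 kg; r = 3.7 AU * 1.496e11 m/AU = 5.5352e+11 m. U = -GM*m/r = -(6.674e-11 * 3.26196e+30 * 8000.0) / 5.5352e+11 = -3.146e+12

-3.146e+12 J


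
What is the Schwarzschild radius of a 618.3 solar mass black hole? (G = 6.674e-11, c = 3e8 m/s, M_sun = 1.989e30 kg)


M = 618.3 * 1.989e30 kg = 1.2297987e+33 kg. rs = 2GM/c^2 = 2 * 6.674e-11 * 1.2297987e+33 / (3e8)^2 = 1.824e+06

1.824e+06 m


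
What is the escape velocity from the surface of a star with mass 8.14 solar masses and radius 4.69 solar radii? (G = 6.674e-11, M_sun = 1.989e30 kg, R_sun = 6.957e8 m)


M = 8.14 * 1.989e30 kg = 1.619046e+31 kg; R = 4.69 * 6.957e8 m = 3.262833e+09 m. v_esc = sqrt(2GM/R) = sqrt(2 * 6.674e-11 * 1.619046e+31 / 3.262833e+09) = 813842.3208

813842.3208 m/s


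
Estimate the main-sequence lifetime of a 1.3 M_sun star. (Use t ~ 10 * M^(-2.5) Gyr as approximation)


t = 10 * M^(-2.5) = 10 * 1.3^(-2.5) = 5.1897

5.1897 Gyr


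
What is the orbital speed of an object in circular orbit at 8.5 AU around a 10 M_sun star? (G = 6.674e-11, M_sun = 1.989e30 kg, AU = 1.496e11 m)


v = sqrt(GM/r) = sqrt(6.674e-11 * 1.989e+31 / 1.272e+12) = 32309.8717

32309.8717 m/s


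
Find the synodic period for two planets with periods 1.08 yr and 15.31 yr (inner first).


1/P_syn = |1/P1 - 1/P2| = |1/1.08 - 1/15.31| => P_syn = 1.162

1.162 years


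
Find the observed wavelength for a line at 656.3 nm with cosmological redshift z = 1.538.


lam_obs = lam_emit * (1 + z) = 656.3 * (1 + 1.538) = 1665.6894

1665.6894 nm


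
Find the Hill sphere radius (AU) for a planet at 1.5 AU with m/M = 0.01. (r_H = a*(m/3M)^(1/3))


r_H = a * (m/3M)^(1/3) = 1.5 * (0.01/3)^(1/3) = 0.2241

0.2241 AU


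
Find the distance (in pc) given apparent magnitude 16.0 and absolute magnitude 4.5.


d = 10^((m - M + 5)/5) = 10^((16.0 - 4.5 + 5)/5) = 1995.2623

1995.2623 pc


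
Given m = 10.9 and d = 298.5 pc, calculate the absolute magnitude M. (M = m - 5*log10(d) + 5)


M = m - 5*log10(d) + 5 = 10.9 - 5*log10(298.5) + 5 = 3.5253

3.5253


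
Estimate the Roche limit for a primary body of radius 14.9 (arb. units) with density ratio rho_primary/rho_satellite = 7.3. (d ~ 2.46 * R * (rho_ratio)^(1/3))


d_Roche = 2.46 * 14.9 * 7.3^(1/3) = 71.1043

71.1043


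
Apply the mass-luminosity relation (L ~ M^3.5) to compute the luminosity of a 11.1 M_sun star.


L/L_sun = (M/M_sun)^3.5 = 11.1^3.5 = 4556.49

4556.49 L_sun


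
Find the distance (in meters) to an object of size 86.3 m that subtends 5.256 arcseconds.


D = size / theta_rad, theta_rad = 5.256 * pi/(180*3600) = 2.548e-05, D = 3.387e+06

3.387e+06 m


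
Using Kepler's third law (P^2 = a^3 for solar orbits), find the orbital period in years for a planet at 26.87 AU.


P = a^(3/2) = 26.87^1.5 = 139.2841

139.2841 years


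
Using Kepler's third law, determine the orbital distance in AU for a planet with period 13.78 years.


a = P^(2/3) = 13.78^(2/3) = 5.7478

5.7478 AU


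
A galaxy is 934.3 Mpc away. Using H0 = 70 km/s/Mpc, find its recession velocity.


v = H0 * d = 70 * 934.3 = 65401.0

65401.0 km/s


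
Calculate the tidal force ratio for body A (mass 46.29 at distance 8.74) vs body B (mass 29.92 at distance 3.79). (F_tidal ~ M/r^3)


Ratio = (M1/r1^3) / (M2/r2^3) = (46.29/8.74^3) / (29.92/3.79^3) = 0.1262

0.1262


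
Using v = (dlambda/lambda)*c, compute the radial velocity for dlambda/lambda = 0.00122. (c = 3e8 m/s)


v = (dlambda/lambda) * c = 0.00122 * 3e8 = 366000.0

366000.0 m/s
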